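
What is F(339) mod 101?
89

Matrix identity: Q^n = [[F_(n+1), F_n], [F_n, F_(n-1)]] with Q = [[1,1],[1,0]].
n = 339 = 101010011₂. Square-and-multiply, entries mod 101:
Q^1 = [[1,1],[1,0]]
Q^2 = (Q^1)² = [[2,1],[1,1]]
Q^5 = (Q^2)²·Q = [[8,5],[5,3]]
Q^10 = (Q^5)² = [[89,55],[55,34]]
Q^21 = (Q^10)²·Q = [[36,38],[38,99]]
Q^42 = (Q^21)² = [[13,80],[80,34]]
Q^84 = (Q^42)² = [[4,23],[23,82]]
Q^169 = (Q^84)²·Q = [[99,40],[40,59]]
Q^339 = (Q^169)²·Q = [[46,89],[89,58]]
F_339 mod 101 = Q^339[0][1] = 89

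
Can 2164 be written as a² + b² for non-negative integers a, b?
20² + 42² (a=20, b=42)

Factorization: 2164 = 2^2 × 541
By Fermat: n is sum of two squares iff every prime p ≡ 3 (mod 4) appears to even power.
All primes ≡ 3 (mod 4) appear to even power.
Search a = 0, 1, 2, … for 2164 - a² a perfect square: first hit at a = 20: 2164 - 400 = 1764 = 42².
2164 = 20² + 42² = 400 + 1764 ✓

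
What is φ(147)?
84

147 = 3 × 7^2
φ(n) = n × ∏(1 - 1/p) for each prime p dividing n
φ(147) = 147 × (1 - 1/3) × (1 - 1/7) = 84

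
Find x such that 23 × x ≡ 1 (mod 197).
60

gcd(23, 197) = 1, so the inverse exists.
Extended Euclidean algorithm on (197, 23):
197 = 8 × 23 + 13  ⟹  13 = (1)·197 + (-8)·23
23 = 1 × 13 + 10  ⟹  10 = (-1)·197 + (9)·23
13 = 1 × 10 + 3  ⟹  3 = (2)·197 + (-17)·23
10 = 3 × 3 + 1  ⟹  1 = (-7)·197 + (60)·23
So (60)·23 ≡ 1 (mod 197), i.e. 23^(-1) ≡ 60 (mod 197).
Check: 23 × 60 = 1380 ≡ 1 (mod 197)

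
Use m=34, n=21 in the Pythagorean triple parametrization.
(715, 1428, 1597)

Euclid's formula: a = m² - n², b = 2mn, c = m² + n²
m = 34, n = 21
a = 34² - 21² = 1156 - 441 = 715
b = 2 × 34 × 21 = 1428
c = 34² + 21² = 1156 + 441 = 1597
Verification: 715² + 1428² = 511225 + 2039184 = 2550409 = 1597² ✓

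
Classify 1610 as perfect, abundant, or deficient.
abundant

Proper divisors of 1610: sum = 1 + 2 + 5 + 7 + 10 + 14 + 23 + 35 + 46 + 70 + 115 + 161 + 230 + 322 + 805 = 1846
Since 1846 > 1610, 1610 is abundant.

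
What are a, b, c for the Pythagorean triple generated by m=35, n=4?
(1209, 280, 1241)

Euclid's formula: a = m² - n², b = 2mn, c = m² + n²
m = 35, n = 4
a = 35² - 4² = 1225 - 16 = 1209
b = 2 × 35 × 4 = 280
c = 35² + 4² = 1225 + 16 = 1241
Verification: 1209² + 280² = 1461681 + 78400 = 1540081 = 1241² ✓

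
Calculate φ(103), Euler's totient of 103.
102

103 = 103
φ(n) = n × ∏(1 - 1/p) for each prime p dividing n
φ(103) = 103 × (1 - 1/103) = 102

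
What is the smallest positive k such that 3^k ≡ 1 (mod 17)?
16

17 is prime, so ord(3) divides φ(17) = 16.
Divisors of 16: 1, 2, 4, 8, 16.
Repeated squaring: 3^1 ≡ 3, 3^2 ≡ 9, 3^4 ≡ 13, 3^8 ≡ 16, 3^16 ≡ 1 (mod 17).
Test 3^d mod 17 for each divisor d in increasing order:
3^1 ≡ 3
3^2 ≡ 9
3^4 ≡ 13
3^8 ≡ 16
3^16 ≡ 1  ← first divisor giving 1
The order is 16.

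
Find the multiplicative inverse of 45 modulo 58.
49

gcd(45, 58) = 1, so the inverse exists.
Extended Euclidean algorithm on (58, 45):
58 = 1 × 45 + 13  ⟹  13 = (1)·58 + (-1)·45
45 = 3 × 13 + 6  ⟹  6 = (-3)·58 + (4)·45
13 = 2 × 6 + 1  ⟹  1 = (7)·58 + (-9)·45
So (-9)·45 ≡ 1 (mod 58), i.e. 45^(-1) ≡ -9 ≡ 49 (mod 58).
Check: 45 × 49 = 2205 ≡ 1 (mod 58)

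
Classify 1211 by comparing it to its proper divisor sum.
deficient

Proper divisors of 1211: sum = 1 + 7 + 173 = 181
Since 181 < 1211, 1211 is deficient.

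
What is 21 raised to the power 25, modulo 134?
33

Repeated squaring. Binary of 25 = 11001.
21^1 ≡ 21 (mod 134); 21^2 ≡ 39 (mod 134); 21^4 ≡ 47 (mod 134); 21^8 ≡ 65 (mod 134); 21^16 ≡ 71 (mod 134)
21^25 = 21^1 × 21^8 × 21^16 ≡ 33 (mod 134)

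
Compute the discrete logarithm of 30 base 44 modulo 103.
30

Baby-step giant-step with step n = ⌈√103⌉ = 11.
Baby steps 44^j mod 103 (j:value) for j=0..10: 0:1, 1:44, 2:82, 3:3, 4:29, 5:40, 6:9, 7:87, 8:17, 9:27, 10:55.
Giant-step multiplier: 44^(-11) ≡ 44^(102-11) = 44^91 ≡ 101 (mod 103).
Giant steps γ_i = 30·101^i mod 103: γ_0=30, γ_1=43, γ_2=17 (in table at j=8).
x = i·n + j = 2·11 + 8 = 30.
Check: 44^30 ≡ 30 (mod 103).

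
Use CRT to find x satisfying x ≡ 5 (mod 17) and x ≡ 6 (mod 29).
209

Using Chinese Remainder Theorem:
M = 17 × 29 = 493
M1 = 29, M2 = 17
y1 = 29^(-1) mod 17 = 10
y2 = 17^(-1) mod 29 = 12
x = (5×29×10 + 6×17×12) mod 493 = 209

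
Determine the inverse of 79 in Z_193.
22

gcd(79, 193) = 1, so the inverse exists.
Extended Euclidean algorithm on (193, 79):
193 = 2 × 79 + 35  ⟹  35 = (1)·193 + (-2)·79
79 = 2 × 35 + 9  ⟹  9 = (-2)·193 + (5)·79
35 = 3 × 9 + 8  ⟹  8 = (7)·193 + (-17)·79
9 = 1 × 8 + 1  ⟹  1 = (-9)·193 + (22)·79
So (22)·79 ≡ 1 (mod 193), i.e. 79^(-1) ≡ 22 (mod 193).
Check: 79 × 22 = 1738 ≡ 1 (mod 193)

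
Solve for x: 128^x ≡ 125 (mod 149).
108

Baby-step giant-step with step n = ⌈√149⌉ = 13.
Baby steps 128^j mod 149 (j:value) for j=0..12: 0:1, 1:128, 2:143, 3:126, 4:36, 5:138, 6:82, 7:66, 8:104, 9:51, 10:121, 11:141, 12:19.
Giant-step multiplier: 128^(-13) ≡ 128^(148-13) = 128^135 ≡ 59 (mod 149).
Giant steps γ_i = 125·59^i mod 149: γ_0=125, γ_1=74, γ_2=45, γ_3=122, γ_4=46, γ_5=32, γ_6=100, γ_7=89, γ_8=36 (in table at j=4).
x = i·n + j = 8·13 + 4 = 108.
Check: 128^108 ≡ 125 (mod 149).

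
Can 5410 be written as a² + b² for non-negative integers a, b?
9² + 73² (a=9, b=73)

Factorization: 5410 = 2 × 5 × 541
By Fermat: n is sum of two squares iff every prime p ≡ 3 (mod 4) appears to even power.
All primes ≡ 3 (mod 4) appear to even power.
Search a = 0, 1, 2, … for 5410 - a² a perfect square: first hit at a = 9: 5410 - 81 = 5329 = 73².
5410 = 9² + 73² = 81 + 5329 ✓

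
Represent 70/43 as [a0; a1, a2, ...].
[1; 1, 1, 1, 2, 5]

Euclidean algorithm steps:
70 = 1 × 43 + 27
43 = 1 × 27 + 16
27 = 1 × 16 + 11
16 = 1 × 11 + 5
11 = 2 × 5 + 1
5 = 5 × 1 + 0
Continued fraction: [1; 1, 1, 1, 2, 5]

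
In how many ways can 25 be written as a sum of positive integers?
1958

p(n) counts ways to write n as a sum of positive integers (order ignored).
Euler's pentagonal recurrence: p(k) = p(k-1) + p(k-2) - p(k-5) - p(k-7) + p(k-12) + p(k-15) - ... (offsets j(3j∓1)/2, signs ++--, p(0)=1, p(<0)=0).
DP table for k = 0..24: p(0)=1, p(1)=1, p(2)=2, p(3)=3, p(4)=5, p(5)=7, p(6)=11, p(7)=15, p(8)=22, p(9)=30, p(10)=42, p(11)=56, p(12)=77, p(13)=101, p(14)=135, p(15)=176, p(16)=231, p(17)=297, p(18)=385, p(19)=490, p(20)=627, p(21)=792, p(22)=1002, p(23)=1255, p(24)=1575.
Final step: p(25) = p(24) + p(23) - p(20) - p(18) + p(13) + p(10) - p(3)
= 1575 + 1255 - 627 - 385 + 101 + 42 - 3
= 1958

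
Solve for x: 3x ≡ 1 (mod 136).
91

gcd(3, 136) = 1, so the inverse exists.
Extended Euclidean algorithm on (136, 3):
136 = 45 × 3 + 1  ⟹  1 = (1)·136 + (-45)·3
So (-45)·3 ≡ 1 (mod 136), i.e. 3^(-1) ≡ -45 ≡ 91 (mod 136).
Check: 3 × 91 = 273 ≡ 1 (mod 136)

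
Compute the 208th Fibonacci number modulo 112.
91

Matrix identity: Q^n = [[F_(n+1), F_n], [F_n, F_(n-1)]] with Q = [[1,1],[1,0]].
n = 208 = 11010000₂. Square-and-multiply, entries mod 112:
Q^1 = [[1,1],[1,0]]
Q^3 = (Q^1)²·Q = [[3,2],[2,1]]
Q^6 = (Q^3)² = [[13,8],[8,5]]
Q^13 = (Q^6)²·Q = [[41,9],[9,32]]
Q^26 = (Q^13)² = [[82,97],[97,97]]
Q^52 = (Q^26)² = [[5,3],[3,2]]
Q^104 = (Q^52)² = [[34,21],[21,13]]
Q^208 = (Q^104)² = [[29,91],[91,50]]
F_208 mod 112 = Q^208[0][1] = 91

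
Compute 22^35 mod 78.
16

Repeated squaring. Binary of 35 = 100011.
22^1 ≡ 22 (mod 78); 22^2 ≡ 16 (mod 78); 22^4 ≡ 22 (mod 78); 22^8 ≡ 16 (mod 78); 22^16 ≡ 22 (mod 78); 22^32 ≡ 16 (mod 78)
22^35 = 22^1 × 22^2 × 22^32 ≡ 16 (mod 78)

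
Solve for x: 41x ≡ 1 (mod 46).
9

gcd(41, 46) = 1, so the inverse exists.
Extended Euclidean algorithm on (46, 41):
46 = 1 × 41 + 5  ⟹  5 = (1)·46 + (-1)·41
41 = 8 × 5 + 1  ⟹  1 = (-8)·46 + (9)·41
So (9)·41 ≡ 1 (mod 46), i.e. 41^(-1) ≡ 9 (mod 46).
Check: 41 × 9 = 369 ≡ 1 (mod 46)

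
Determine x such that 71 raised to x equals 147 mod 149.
21

Baby-step giant-step with step n = ⌈√149⌉ = 13.
Baby steps 71^j mod 149 (j:value) for j=0..12: 0:1, 1:71, 2:124, 3:13, 4:29, 5:122, 6:20, 7:79, 8:96, 9:111, 10:133, 11:56, 12:102.
Giant-step multiplier: 71^(-13) ≡ 71^(148-13) = 71^135 ≡ 101 (mod 149).
Giant steps γ_i = 147·101^i mod 149: γ_0=147, γ_1=96 (in table at j=8).
x = i·n + j = 1·13 + 8 = 21.
Check: 71^21 ≡ 147 (mod 149).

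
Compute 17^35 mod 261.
215

Repeated squaring. Binary of 35 = 100011.
17^1 ≡ 17 (mod 261); 17^2 ≡ 28 (mod 261); 17^4 ≡ 1 (mod 261); 17^8 ≡ 1 (mod 261); 17^16 ≡ 1 (mod 261); 17^32 ≡ 1 (mod 261)
17^35 = 17^1 × 17^2 × 17^32 ≡ 215 (mod 261)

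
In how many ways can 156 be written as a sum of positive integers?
73232243759

p(n) counts ways to write n as a sum of positive integers (order ignored).
Euler's pentagonal recurrence: p(k) = p(k-1) + p(k-2) - p(k-5) - p(k-7) + p(k-12) + p(k-15) - ... (offsets j(3j∓1)/2, signs ++--, p(0)=1, p(<0)=0).
DP table for k = 0..155: p(0)=1, p(1)=1, p(2)=2, p(3)=3, p(4)=5, p(5)=7, p(6)=11, p(7)=15, p(8)=22, p(9)=30, p(10)=42, p(11)=56, p(12)=77, p(13)=101, p(14)=135, p(15)=176, p(16)=231, p(17)=297, p(18)=385, p(19)=490, p(20)=627, p(21)=792, p(22)=1002, p(23)=1255, p(24)=1575, p(25)=1958, p(26)=2436, p(27)=3010, p(28)=3718, p(29)=4565, p(30)=5604, p(31)=6842, p(32)=8349, p(33)=10143, p(34)=12310, p(35)=14883, p(36)=17977, p(37)=21637, p(38)=26015, p(39)=31185, p(40)=37338, p(41)=44583, p(42)=53174, p(43)=63261, p(44)=75175, p(45)=89134, p(46)=105558, p(47)=124754, p(48)=147273, p(49)=173525, p(50)=204226, p(51)=239943, p(52)=281589, p(53)=329931, p(54)=386155, p(55)=451276, p(56)=526823, p(57)=614154, p(58)=715220, p(59)=831820, p(60)=966467, p(61)=1121505, p(62)=1300156, p(63)=1505499, p(64)=1741630, p(65)=2012558, p(66)=2323520, p(67)=2679689, p(68)=3087735, p(69)=3554345, p(70)=4087968, p(71)=4697205, p(72)=5392783, p(73)=6185689, p(74)=7089500, p(75)=8118264, p(76)=9289091, p(77)=10619863, p(78)=12132164, p(79)=13848650, p(80)=15796476, p(81)=18004327, p(82)=20506255, p(83)=23338469, p(84)=26543660, p(85)=30167357, p(86)=34262962, p(87)=38887673, p(88)=44108109, p(89)=49995925, p(90)=56634173, p(91)=64112359, p(92)=72533807, p(93)=82010177, p(94)=92669720, p(95)=104651419, p(96)=118114304, p(97)=133230930, p(98)=150198136, p(99)=169229875, p(100)=190569292, p(101)=214481126, p(102)=241265379, p(103)=271248950, p(104)=304801365, p(105)=342325709, p(106)=384276336, p(107)=431149389, p(108)=483502844, p(109)=541946240, p(110)=607163746, p(111)=679903203, p(112)=761002156, p(113)=851376628, p(114)=952050665, p(115)=1064144451, p(116)=1188908248, p(117)=1327710076, p(118)=1482074143, p(119)=1653668665, p(120)=1844349560, p(121)=2056148051, p(122)=2291320912, p(123)=2552338241, p(124)=2841940500, p(125)=3163127352, p(126)=3519222692, p(127)=3913864295, p(128)=4351078600, p(129)=4835271870, p(130)=5371315400, p(131)=5964539504, p(132)=6620830889, p(133)=7346629512, p(134)=8149040695, p(135)=9035836076, p(136)=10015581680, p(137)=11097645016, p(138)=12292341831, p(139)=13610949895, p(140)=15065878135, p(141)=16670689208, p(142)=18440293320, p(143)=20390982757, p(144)=22540654445, p(145)=24908858009, p(146)=27517052599, p(147)=30388671978, p(148)=33549419497, p(149)=37027355200, p(150)=40853235313, p(151)=45060624582, p(152)=49686288421, p(153)=54770336324, p(154)=60356673280, p(155)=66493182097.
Final step: p(156) = p(155) + p(154) - p(151) - p(149) + p(144) + p(141) - p(134) - p(130) + p(121) + p(116) - p(105) - p(99) + p(86) + p(79) - p(64) - p(56) + p(39) + p(30) - p(11) - p(1)
= 66493182097 + 60356673280 - 45060624582 - 37027355200 + 22540654445 + 16670689208 - 8149040695 - 5371315400 + 2056148051 + 1188908248 - 342325709 - 169229875 + 34262962 + 13848650 - 1741630 - 526823 + 31185 + 5604 - 56 - 1
= 73232243759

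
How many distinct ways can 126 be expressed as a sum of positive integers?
3519222692

p(n) counts ways to write n as a sum of positive integers (order ignored).
Euler's pentagonal recurrence: p(k) = p(k-1) + p(k-2) - p(k-5) - p(k-7) + p(k-12) + p(k-15) - ... (offsets j(3j∓1)/2, signs ++--, p(0)=1, p(<0)=0).
DP table for k = 0..125: p(0)=1, p(1)=1, p(2)=2, p(3)=3, p(4)=5, p(5)=7, p(6)=11, p(7)=15, p(8)=22, p(9)=30, p(10)=42, p(11)=56, p(12)=77, p(13)=101, p(14)=135, p(15)=176, p(16)=231, p(17)=297, p(18)=385, p(19)=490, p(20)=627, p(21)=792, p(22)=1002, p(23)=1255, p(24)=1575, p(25)=1958, p(26)=2436, p(27)=3010, p(28)=3718, p(29)=4565, p(30)=5604, p(31)=6842, p(32)=8349, p(33)=10143, p(34)=12310, p(35)=14883, p(36)=17977, p(37)=21637, p(38)=26015, p(39)=31185, p(40)=37338, p(41)=44583, p(42)=53174, p(43)=63261, p(44)=75175, p(45)=89134, p(46)=105558, p(47)=124754, p(48)=147273, p(49)=173525, p(50)=204226, p(51)=239943, p(52)=281589, p(53)=329931, p(54)=386155, p(55)=451276, p(56)=526823, p(57)=614154, p(58)=715220, p(59)=831820, p(60)=966467, p(61)=1121505, p(62)=1300156, p(63)=1505499, p(64)=1741630, p(65)=2012558, p(66)=2323520, p(67)=2679689, p(68)=3087735, p(69)=3554345, p(70)=4087968, p(71)=4697205, p(72)=5392783, p(73)=6185689, p(74)=7089500, p(75)=8118264, p(76)=9289091, p(77)=10619863, p(78)=12132164, p(79)=13848650, p(80)=15796476, p(81)=18004327, p(82)=20506255, p(83)=23338469, p(84)=26543660, p(85)=30167357, p(86)=34262962, p(87)=38887673, p(88)=44108109, p(89)=49995925, p(90)=56634173, p(91)=64112359, p(92)=72533807, p(93)=82010177, p(94)=92669720, p(95)=104651419, p(96)=118114304, p(97)=133230930, p(98)=150198136, p(99)=169229875, p(100)=190569292, p(101)=214481126, p(102)=241265379, p(103)=271248950, p(104)=304801365, p(105)=342325709, p(106)=384276336, p(107)=431149389, p(108)=483502844, p(109)=541946240, p(110)=607163746, p(111)=679903203, p(112)=761002156, p(113)=851376628, p(114)=952050665, p(115)=1064144451, p(116)=1188908248, p(117)=1327710076, p(118)=1482074143, p(119)=1653668665, p(120)=1844349560, p(121)=2056148051, p(122)=2291320912, p(123)=2552338241, p(124)=2841940500, p(125)=3163127352.
Final step: p(126) = p(125) + p(124) - p(121) - p(119) + p(114) + p(111) - p(104) - p(100) + p(91) + p(86) - p(75) - p(69) + p(56) + p(49) - p(34) - p(26) + p(9) + p(0)
= 3163127352 + 2841940500 - 2056148051 - 1653668665 + 952050665 + 679903203 - 304801365 - 190569292 + 64112359 + 34262962 - 8118264 - 3554345 + 526823 + 173525 - 12310 - 2436 + 30 + 1
= 3519222692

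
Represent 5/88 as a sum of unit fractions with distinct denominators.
1/18 + 1/792

Greedy algorithm:
5/88: ceiling(88/5) = 18, use 1/18
1/792: ceiling(792/1) = 792, use 1/792
Result: 5/88 = 1/18 + 1/792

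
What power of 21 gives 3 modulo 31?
29

Baby-step giant-step with step n = ⌈√31⌉ = 6.
Baby steps 21^j mod 31 (j:value) for j=0..5: 0:1, 1:21, 2:7, 3:23, 4:18, 5:6.
Giant-step multiplier: 21^(-6) ≡ 21^(30-6) = 21^24 ≡ 16 (mod 31).
Giant steps γ_i = 3·16^i mod 31: γ_0=3, γ_1=17, γ_2=24, γ_3=12, γ_4=6 (in table at j=5).
x = i·n + j = 4·6 + 5 = 29.
Check: 21^29 ≡ 3 (mod 31).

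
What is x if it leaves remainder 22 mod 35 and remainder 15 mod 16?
127

Using Chinese Remainder Theorem:
M = 35 × 16 = 560
M1 = 16, M2 = 35
y1 = 16^(-1) mod 35 = 11
y2 = 35^(-1) mod 16 = 11
x = (22×16×11 + 15×35×11) mod 560 = 127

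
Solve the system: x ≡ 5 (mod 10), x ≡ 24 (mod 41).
65

Using Chinese Remainder Theorem:
M = 10 × 41 = 410
M1 = 41, M2 = 10
y1 = 41^(-1) mod 10 = 1
y2 = 10^(-1) mod 41 = 37
x = (5×41×1 + 24×10×37) mod 410 = 65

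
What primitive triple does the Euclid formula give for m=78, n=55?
(3059, 8580, 9109)

Euclid's formula: a = m² - n², b = 2mn, c = m² + n²
m = 78, n = 55
a = 78² - 55² = 6084 - 3025 = 3059
b = 2 × 78 × 55 = 8580
c = 78² + 55² = 6084 + 3025 = 9109
Verification: 3059² + 8580² = 9357481 + 73616400 = 82973881 = 9109² ✓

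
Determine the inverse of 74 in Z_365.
74

gcd(74, 365) = 1, so the inverse exists.
Extended Euclidean algorithm on (365, 74):
365 = 4 × 74 + 69  ⟹  69 = (1)·365 + (-4)·74
74 = 1 × 69 + 5  ⟹  5 = (-1)·365 + (5)·74
69 = 13 × 5 + 4  ⟹  4 = (14)·365 + (-69)·74
5 = 1 × 4 + 1  ⟹  1 = (-15)·365 + (74)·74
So (74)·74 ≡ 1 (mod 365), i.e. 74^(-1) ≡ 74 (mod 365).
Check: 74 × 74 = 5476 ≡ 1 (mod 365)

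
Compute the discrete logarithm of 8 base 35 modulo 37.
21

Baby-step giant-step with step n = ⌈√37⌉ = 7.
Baby steps 35^j mod 37 (j:value) for j=0..6: 0:1, 1:35, 2:4, 3:29, 4:16, 5:5, 6:27.
Giant-step multiplier: 35^(-7) ≡ 35^(36-7) = 35^29 ≡ 13 (mod 37).
Giant steps γ_i = 8·13^i mod 37: γ_0=8, γ_1=30, γ_2=20, γ_3=1 (in table at j=0).
x = i·n + j = 3·7 + 0 = 21.
Check: 35^21 ≡ 8 (mod 37).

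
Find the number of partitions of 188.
1398341745571

p(n) counts ways to write n as a sum of positive integers (order ignored).
Euler's pentagonal recurrence: p(k) = p(k-1) + p(k-2) - p(k-5) - p(k-7) + p(k-12) + p(k-15) - ... (offsets j(3j∓1)/2, signs ++--, p(0)=1, p(<0)=0).
DP table for k = 0..187: p(0)=1, p(1)=1, p(2)=2, p(3)=3, p(4)=5, p(5)=7, p(6)=11, p(7)=15, p(8)=22, p(9)=30, p(10)=42, p(11)=56, p(12)=77, p(13)=101, p(14)=135, p(15)=176, p(16)=231, p(17)=297, p(18)=385, p(19)=490, p(20)=627, p(21)=792, p(22)=1002, p(23)=1255, p(24)=1575, p(25)=1958, p(26)=2436, p(27)=3010, p(28)=3718, p(29)=4565, p(30)=5604, p(31)=6842, p(32)=8349, p(33)=10143, p(34)=12310, p(35)=14883, p(36)=17977, p(37)=21637, p(38)=26015, p(39)=31185, p(40)=37338, p(41)=44583, p(42)=53174, p(43)=63261, p(44)=75175, p(45)=89134, p(46)=105558, p(47)=124754, p(48)=147273, p(49)=173525, p(50)=204226, p(51)=239943, p(52)=281589, p(53)=329931, p(54)=386155, p(55)=451276, p(56)=526823, p(57)=614154, p(58)=715220, p(59)=831820, p(60)=966467, p(61)=1121505, p(62)=1300156, p(63)=1505499, p(64)=1741630, p(65)=2012558, p(66)=2323520, p(67)=2679689, p(68)=3087735, p(69)=3554345, p(70)=4087968, p(71)=4697205, p(72)=5392783, p(73)=6185689, p(74)=7089500, p(75)=8118264, p(76)=9289091, p(77)=10619863, p(78)=12132164, p(79)=13848650, p(80)=15796476, p(81)=18004327, p(82)=20506255, p(83)=23338469, p(84)=26543660, p(85)=30167357, p(86)=34262962, p(87)=38887673, p(88)=44108109, p(89)=49995925, p(90)=56634173, p(91)=64112359, p(92)=72533807, p(93)=82010177, p(94)=92669720, p(95)=104651419, p(96)=118114304, p(97)=133230930, p(98)=150198136, p(99)=169229875, p(100)=190569292, p(101)=214481126, p(102)=241265379, p(103)=271248950, p(104)=304801365, p(105)=342325709, p(106)=384276336, p(107)=431149389, p(108)=483502844, p(109)=541946240, p(110)=607163746, p(111)=679903203, p(112)=761002156, p(113)=851376628, p(114)=952050665, p(115)=1064144451, p(116)=1188908248, p(117)=1327710076, p(118)=1482074143, p(119)=1653668665, p(120)=1844349560, p(121)=2056148051, p(122)=2291320912, p(123)=2552338241, p(124)=2841940500, p(125)=3163127352, p(126)=3519222692, p(127)=3913864295, p(128)=4351078600, p(129)=4835271870, p(130)=5371315400, p(131)=5964539504, p(132)=6620830889, p(133)=7346629512, p(134)=8149040695, p(135)=9035836076, p(136)=10015581680, p(137)=11097645016, p(138)=12292341831, p(139)=13610949895, p(140)=15065878135, p(141)=16670689208, p(142)=18440293320, p(143)=20390982757, p(144)=22540654445, p(145)=24908858009, p(146)=27517052599, p(147)=30388671978, p(148)=33549419497, p(149)=37027355200, p(150)=40853235313, p(151)=45060624582, p(152)=49686288421, p(153)=54770336324, p(154)=60356673280, p(155)=66493182097, p(156)=73232243759, p(157)=80630964769, p(158)=88751778802, p(159)=97662728555, p(160)=107438159466, p(161)=118159068427, p(162)=129913904637, p(163)=142798995930, p(164)=156919475295, p(165)=172389800255, p(166)=189334822579, p(167)=207890420102, p(168)=228204732751, p(169)=250438925115, p(170)=274768617130, p(171)=301384802048, p(172)=330495499613, p(173)=362326859895, p(174)=397125074750, p(175)=435157697830, p(176)=476715857290, p(177)=522115831195, p(178)=571701605655, p(179)=625846753120, p(180)=684957390936, p(181)=749474411781, p(182)=819876908323, p(183)=896684817527, p(184)=980462880430, p(185)=1071823774337, p(186)=1171432692373, p(187)=1280011042268.
Final step: p(188) = p(187) + p(186) - p(183) - p(181) + p(176) + p(173) - p(166) - p(162) + p(153) + p(148) - p(137) - p(131) + p(118) + p(111) - p(96) - p(88) + p(71) + p(62) - p(43) - p(33) + p(12) + p(1)
= 1280011042268 + 1171432692373 - 896684817527 - 749474411781 + 476715857290 + 362326859895 - 189334822579 - 129913904637 + 54770336324 + 33549419497 - 11097645016 - 5964539504 + 1482074143 + 679903203 - 118114304 - 44108109 + 4697205 + 1300156 - 63261 - 10143 + 77 + 1
= 1398341745571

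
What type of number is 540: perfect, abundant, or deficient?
abundant

Proper divisors of 540: sum = 1 + 2 + 3 + 4 + 5 + 6 + 9 + 10 + ... + 108 + 135 + 180 + 270 (23 divisors) = 1140
Since 1140 > 540, 540 is abundant.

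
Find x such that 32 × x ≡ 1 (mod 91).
37

gcd(32, 91) = 1, so the inverse exists.
Extended Euclidean algorithm on (91, 32):
91 = 2 × 32 + 27  ⟹  27 = (1)·91 + (-2)·32
32 = 1 × 27 + 5  ⟹  5 = (-1)·91 + (3)·32
27 = 5 × 5 + 2  ⟹  2 = (6)·91 + (-17)·32
5 = 2 × 2 + 1  ⟹  1 = (-13)·91 + (37)·32
So (37)·32 ≡ 1 (mod 91), i.e. 32^(-1) ≡ 37 (mod 91).
Check: 32 × 37 = 1184 ≡ 1 (mod 91)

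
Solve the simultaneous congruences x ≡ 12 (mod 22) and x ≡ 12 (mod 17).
12

Using Chinese Remainder Theorem:
M = 22 × 17 = 374
M1 = 17, M2 = 22
y1 = 17^(-1) mod 22 = 13
y2 = 22^(-1) mod 17 = 7
x = (12×17×13 + 12×22×7) mod 374 = 12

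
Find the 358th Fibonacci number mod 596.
591

Matrix identity: Q^n = [[F_(n+1), F_n], [F_n, F_(n-1)]] with Q = [[1,1],[1,0]].
n = 358 = 101100110₂. Square-and-multiply, entries mod 596:
Q^1 = [[1,1],[1,0]]
Q^2 = (Q^1)² = [[2,1],[1,1]]
Q^5 = (Q^2)²·Q = [[8,5],[5,3]]
Q^11 = (Q^5)²·Q = [[144,89],[89,55]]
Q^22 = (Q^11)² = [[49,427],[427,218]]
Q^44 = (Q^22)² = [[566,173],[173,393]]
Q^89 = (Q^44)²·Q = [[56,433],[433,219]]
Q^179 = (Q^89)²·Q = [[376,501],[501,471]]
Q^358 = (Q^179)² = [[209,591],[591,214]]
F_358 mod 596 = Q^358[0][1] = 591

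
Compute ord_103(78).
102

103 is prime, so ord(78) divides φ(103) = 102.
Divisors of 102: 1, 2, 3, 6, 17, 34, 51, 102.
Repeated squaring: 78^1 ≡ 78, 78^2 ≡ 7, 78^4 ≡ 49, 78^8 ≡ 32, 78^16 ≡ 97, 78^32 ≡ 36, 78^64 ≡ 60 (mod 103).
Test 78^d mod 103 for each divisor d in increasing order:
78^1 ≡ 78
78^2 ≡ 7
78^3 = 78^2·78^1 ≡ 31
78^6 = 78^4·78^2 ≡ 34
78^17 = 78^16·78^1 ≡ 47
78^34 = 78^32·78^2 ≡ 46
78^51 = 78^32·78^16·78^2·78^1 ≡ 102
78^102 = 78^64·78^32·78^4·78^2 ≡ 1  ← first divisor giving 1
The order is 102.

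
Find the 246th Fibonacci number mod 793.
252

Matrix identity: Q^n = [[F_(n+1), F_n], [F_n, F_(n-1)]] with Q = [[1,1],[1,0]].
n = 246 = 11110110₂. Square-and-multiply, entries mod 793:
Q^1 = [[1,1],[1,0]]
Q^3 = (Q^1)²·Q = [[3,2],[2,1]]
Q^7 = (Q^3)²·Q = [[21,13],[13,8]]
Q^15 = (Q^7)²·Q = [[194,610],[610,377]]
Q^30 = (Q^15)² = [[548,183],[183,365]]
Q^61 = (Q^30)²·Q = [[489,733],[733,549]]
Q^123 = (Q^61)²·Q = [[430,63],[63,367]]
Q^246 = (Q^123)² = [[135,252],[252,676]]
F_246 mod 793 = Q^246[0][1] = 252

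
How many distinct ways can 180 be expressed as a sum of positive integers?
684957390936

p(n) counts ways to write n as a sum of positive integers (order ignored).
Euler's pentagonal recurrence: p(k) = p(k-1) + p(k-2) - p(k-5) - p(k-7) + p(k-12) + p(k-15) - ... (offsets j(3j∓1)/2, signs ++--, p(0)=1, p(<0)=0).
DP table for k = 0..179: p(0)=1, p(1)=1, p(2)=2, p(3)=3, p(4)=5, p(5)=7, p(6)=11, p(7)=15, p(8)=22, p(9)=30, p(10)=42, p(11)=56, p(12)=77, p(13)=101, p(14)=135, p(15)=176, p(16)=231, p(17)=297, p(18)=385, p(19)=490, p(20)=627, p(21)=792, p(22)=1002, p(23)=1255, p(24)=1575, p(25)=1958, p(26)=2436, p(27)=3010, p(28)=3718, p(29)=4565, p(30)=5604, p(31)=6842, p(32)=8349, p(33)=10143, p(34)=12310, p(35)=14883, p(36)=17977, p(37)=21637, p(38)=26015, p(39)=31185, p(40)=37338, p(41)=44583, p(42)=53174, p(43)=63261, p(44)=75175, p(45)=89134, p(46)=105558, p(47)=124754, p(48)=147273, p(49)=173525, p(50)=204226, p(51)=239943, p(52)=281589, p(53)=329931, p(54)=386155, p(55)=451276, p(56)=526823, p(57)=614154, p(58)=715220, p(59)=831820, p(60)=966467, p(61)=1121505, p(62)=1300156, p(63)=1505499, p(64)=1741630, p(65)=2012558, p(66)=2323520, p(67)=2679689, p(68)=3087735, p(69)=3554345, p(70)=4087968, p(71)=4697205, p(72)=5392783, p(73)=6185689, p(74)=7089500, p(75)=8118264, p(76)=9289091, p(77)=10619863, p(78)=12132164, p(79)=13848650, p(80)=15796476, p(81)=18004327, p(82)=20506255, p(83)=23338469, p(84)=26543660, p(85)=30167357, p(86)=34262962, p(87)=38887673, p(88)=44108109, p(89)=49995925, p(90)=56634173, p(91)=64112359, p(92)=72533807, p(93)=82010177, p(94)=92669720, p(95)=104651419, p(96)=118114304, p(97)=133230930, p(98)=150198136, p(99)=169229875, p(100)=190569292, p(101)=214481126, p(102)=241265379, p(103)=271248950, p(104)=304801365, p(105)=342325709, p(106)=384276336, p(107)=431149389, p(108)=483502844, p(109)=541946240, p(110)=607163746, p(111)=679903203, p(112)=761002156, p(113)=851376628, p(114)=952050665, p(115)=1064144451, p(116)=1188908248, p(117)=1327710076, p(118)=1482074143, p(119)=1653668665, p(120)=1844349560, p(121)=2056148051, p(122)=2291320912, p(123)=2552338241, p(124)=2841940500, p(125)=3163127352, p(126)=3519222692, p(127)=3913864295, p(128)=4351078600, p(129)=4835271870, p(130)=5371315400, p(131)=5964539504, p(132)=6620830889, p(133)=7346629512, p(134)=8149040695, p(135)=9035836076, p(136)=10015581680, p(137)=11097645016, p(138)=12292341831, p(139)=13610949895, p(140)=15065878135, p(141)=16670689208, p(142)=18440293320, p(143)=20390982757, p(144)=22540654445, p(145)=24908858009, p(146)=27517052599, p(147)=30388671978, p(148)=33549419497, p(149)=37027355200, p(150)=40853235313, p(151)=45060624582, p(152)=49686288421, p(153)=54770336324, p(154)=60356673280, p(155)=66493182097, p(156)=73232243759, p(157)=80630964769, p(158)=88751778802, p(159)=97662728555, p(160)=107438159466, p(161)=118159068427, p(162)=129913904637, p(163)=142798995930, p(164)=156919475295, p(165)=172389800255, p(166)=189334822579, p(167)=207890420102, p(168)=228204732751, p(169)=250438925115, p(170)=274768617130, p(171)=301384802048, p(172)=330495499613, p(173)=362326859895, p(174)=397125074750, p(175)=435157697830, p(176)=476715857290, p(177)=522115831195, p(178)=571701605655, p(179)=625846753120.
Final step: p(180) = p(179) + p(178) - p(175) - p(173) + p(168) + p(165) - p(158) - p(154) + p(145) + p(140) - p(129) - p(123) + p(110) + p(103) - p(88) - p(80) + p(63) + p(54) - p(35) - p(25) + p(4)
= 625846753120 + 571701605655 - 435157697830 - 362326859895 + 228204732751 + 172389800255 - 88751778802 - 60356673280 + 24908858009 + 15065878135 - 4835271870 - 2552338241 + 607163746 + 271248950 - 44108109 - 15796476 + 1505499 + 386155 - 14883 - 1958 + 5
= 684957390936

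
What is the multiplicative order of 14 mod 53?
52

53 is prime, so ord(14) divides φ(53) = 52.
Divisors of 52: 1, 2, 4, 13, 26, 52.
Repeated squaring: 14^1 ≡ 14, 14^2 ≡ 37, 14^4 ≡ 44, 14^8 ≡ 28, 14^16 ≡ 42, 14^32 ≡ 15 (mod 53).
Test 14^d mod 53 for each divisor d in increasing order:
14^1 ≡ 14
14^2 ≡ 37
14^4 ≡ 44
14^13 = 14^8·14^4·14^1 ≡ 23
14^26 = 14^16·14^8·14^2 ≡ 52
14^52 = 14^32·14^16·14^4 ≡ 1  ← first divisor giving 1
The order is 52.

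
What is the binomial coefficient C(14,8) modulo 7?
0

Using Lucas' theorem:
Write n=14 and k=8 in base 7:
n in base 7: [2, 0]
k in base 7: [1, 1]
C(14,8) mod 7 = ∏ C(n_i, k_i) mod 7
Digit binomials (mod 7): C(2,1) = 2; C(0,1) = 0 (k_i > n_i)
Product: 2 × 0 = 0 ≡ 0 (mod 7)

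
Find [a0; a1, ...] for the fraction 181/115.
[1; 1, 1, 2, 1, 7, 2]

Euclidean algorithm steps:
181 = 1 × 115 + 66
115 = 1 × 66 + 49
66 = 1 × 49 + 17
49 = 2 × 17 + 15
17 = 1 × 15 + 2
15 = 7 × 2 + 1
2 = 2 × 1 + 0
Continued fraction: [1; 1, 1, 2, 1, 7, 2]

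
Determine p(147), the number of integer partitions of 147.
30388671978

p(n) counts ways to write n as a sum of positive integers (order ignored).
Euler's pentagonal recurrence: p(k) = p(k-1) + p(k-2) - p(k-5) - p(k-7) + p(k-12) + p(k-15) - ... (offsets j(3j∓1)/2, signs ++--, p(0)=1, p(<0)=0).
DP table for k = 0..146: p(0)=1, p(1)=1, p(2)=2, p(3)=3, p(4)=5, p(5)=7, p(6)=11, p(7)=15, p(8)=22, p(9)=30, p(10)=42, p(11)=56, p(12)=77, p(13)=101, p(14)=135, p(15)=176, p(16)=231, p(17)=297, p(18)=385, p(19)=490, p(20)=627, p(21)=792, p(22)=1002, p(23)=1255, p(24)=1575, p(25)=1958, p(26)=2436, p(27)=3010, p(28)=3718, p(29)=4565, p(30)=5604, p(31)=6842, p(32)=8349, p(33)=10143, p(34)=12310, p(35)=14883, p(36)=17977, p(37)=21637, p(38)=26015, p(39)=31185, p(40)=37338, p(41)=44583, p(42)=53174, p(43)=63261, p(44)=75175, p(45)=89134, p(46)=105558, p(47)=124754, p(48)=147273, p(49)=173525, p(50)=204226, p(51)=239943, p(52)=281589, p(53)=329931, p(54)=386155, p(55)=451276, p(56)=526823, p(57)=614154, p(58)=715220, p(59)=831820, p(60)=966467, p(61)=1121505, p(62)=1300156, p(63)=1505499, p(64)=1741630, p(65)=2012558, p(66)=2323520, p(67)=2679689, p(68)=3087735, p(69)=3554345, p(70)=4087968, p(71)=4697205, p(72)=5392783, p(73)=6185689, p(74)=7089500, p(75)=8118264, p(76)=9289091, p(77)=10619863, p(78)=12132164, p(79)=13848650, p(80)=15796476, p(81)=18004327, p(82)=20506255, p(83)=23338469, p(84)=26543660, p(85)=30167357, p(86)=34262962, p(87)=38887673, p(88)=44108109, p(89)=49995925, p(90)=56634173, p(91)=64112359, p(92)=72533807, p(93)=82010177, p(94)=92669720, p(95)=104651419, p(96)=118114304, p(97)=133230930, p(98)=150198136, p(99)=169229875, p(100)=190569292, p(101)=214481126, p(102)=241265379, p(103)=271248950, p(104)=304801365, p(105)=342325709, p(106)=384276336, p(107)=431149389, p(108)=483502844, p(109)=541946240, p(110)=607163746, p(111)=679903203, p(112)=761002156, p(113)=851376628, p(114)=952050665, p(115)=1064144451, p(116)=1188908248, p(117)=1327710076, p(118)=1482074143, p(119)=1653668665, p(120)=1844349560, p(121)=2056148051, p(122)=2291320912, p(123)=2552338241, p(124)=2841940500, p(125)=3163127352, p(126)=3519222692, p(127)=3913864295, p(128)=4351078600, p(129)=4835271870, p(130)=5371315400, p(131)=5964539504, p(132)=6620830889, p(133)=7346629512, p(134)=8149040695, p(135)=9035836076, p(136)=10015581680, p(137)=11097645016, p(138)=12292341831, p(139)=13610949895, p(140)=15065878135, p(141)=16670689208, p(142)=18440293320, p(143)=20390982757, p(144)=22540654445, p(145)=24908858009, p(146)=27517052599.
Final step: p(147) = p(146) + p(145) - p(142) - p(140) + p(135) + p(132) - p(125) - p(121) + p(112) + p(107) - p(96) - p(90) + p(77) + p(70) - p(55) - p(47) + p(30) + p(21) - p(2)
= 27517052599 + 24908858009 - 18440293320 - 15065878135 + 9035836076 + 6620830889 - 3163127352 - 2056148051 + 761002156 + 431149389 - 118114304 - 56634173 + 10619863 + 4087968 - 451276 - 124754 + 5604 + 792 - 2
= 30388671978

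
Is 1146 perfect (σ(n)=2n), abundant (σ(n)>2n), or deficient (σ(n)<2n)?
abundant

Proper divisors of 1146: sum = 1 + 2 + 3 + 6 + 191 + 382 + 573 = 1158
Since 1158 > 1146, 1146 is abundant.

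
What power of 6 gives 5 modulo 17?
11

Baby-step giant-step with step n = ⌈√17⌉ = 5.
Baby steps 6^j mod 17 (j:value) for j=0..4: 0:1, 1:6, 2:2, 3:12, 4:4.
Giant-step multiplier: 6^(-5) ≡ 6^(16-5) = 6^11 ≡ 5 (mod 17).
Giant steps γ_i = 5·5^i mod 17: γ_0=5, γ_1=8, γ_2=6 (in table at j=1).
x = i·n + j = 2·5 + 1 = 11.
Check: 6^11 ≡ 5 (mod 17).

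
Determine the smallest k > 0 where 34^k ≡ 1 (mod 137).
17

137 is prime, so ord(34) divides φ(137) = 136.
Divisors of 136: 1, 2, 4, 8, 17, 34, 68, 136.
Repeated squaring: 34^1 ≡ 34, 34^2 ≡ 60, 34^4 ≡ 38, 34^8 ≡ 74, 34^16 ≡ 133, 34^32 ≡ 16, 34^64 ≡ 119, 34^128 ≡ 50 (mod 137).
Test 34^d mod 137 for each divisor d in increasing order:
34^1 ≡ 34
34^2 ≡ 60
34^4 ≡ 38
34^8 ≡ 74
34^17 = 34^16·34^1 ≡ 1  ← first divisor giving 1
The order is 17.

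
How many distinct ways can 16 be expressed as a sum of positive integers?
231

p(n) counts ways to write n as a sum of positive integers (order ignored).
Euler's pentagonal recurrence: p(k) = p(k-1) + p(k-2) - p(k-5) - p(k-7) + p(k-12) + p(k-15) - ... (offsets j(3j∓1)/2, signs ++--, p(0)=1, p(<0)=0).
DP table for k = 0..15: p(0)=1, p(1)=1, p(2)=2, p(3)=3, p(4)=5, p(5)=7, p(6)=11, p(7)=15, p(8)=22, p(9)=30, p(10)=42, p(11)=56, p(12)=77, p(13)=101, p(14)=135, p(15)=176.
Final step: p(16) = p(15) + p(14) - p(11) - p(9) + p(4) + p(1)
= 176 + 135 - 56 - 30 + 5 + 1
= 231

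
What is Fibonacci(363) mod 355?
162

Matrix identity: Q^n = [[F_(n+1), F_n], [F_n, F_(n-1)]] with Q = [[1,1],[1,0]].
n = 363 = 101101011₂. Square-and-multiply, entries mod 355:
Q^1 = [[1,1],[1,0]]
Q^2 = (Q^1)² = [[2,1],[1,1]]
Q^5 = (Q^2)²·Q = [[8,5],[5,3]]
Q^11 = (Q^5)²·Q = [[144,89],[89,55]]
Q^22 = (Q^11)² = [[257,316],[316,296]]
Q^45 = (Q^22)²·Q = [[208,120],[120,88]]
Q^90 = (Q^45)² = [[154,20],[20,134]]
Q^181 = (Q^90)²·Q = [[56,331],[331,80]]
Q^363 = (Q^181)²·Q = [[93,162],[162,286]]
F_363 mod 355 = Q^363[0][1] = 162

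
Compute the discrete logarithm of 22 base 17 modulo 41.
13

Baby-step giant-step with step n = ⌈√41⌉ = 7.
Baby steps 17^j mod 41 (j:value) for j=0..6: 0:1, 1:17, 2:2, 3:34, 4:4, 5:27, 6:8.
Giant-step multiplier: 17^(-7) ≡ 17^(40-7) = 17^33 ≡ 19 (mod 41).
Giant steps γ_i = 22·19^i mod 41: γ_0=22, γ_1=8 (in table at j=6).
x = i·n + j = 1·7 + 6 = 13.
Check: 17^13 ≡ 22 (mod 41).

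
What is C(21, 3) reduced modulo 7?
0

Using Lucas' theorem:
Write n=21 and k=3 in base 7:
n in base 7: [3, 0]
k in base 7: [0, 3]
C(21,3) mod 7 = ∏ C(n_i, k_i) mod 7
Digit binomials (mod 7): C(3,0) = 1; C(0,3) = 0 (k_i > n_i)
Product: 1 × 0 = 0 ≡ 0 (mod 7)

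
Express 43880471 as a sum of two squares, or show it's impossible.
Not possible

Factorization: 43880471 = 79^3 × 89
By Fermat: n is sum of two squares iff every prime p ≡ 3 (mod 4) appears to even power.
Prime(s) ≡ 3 (mod 4) with odd exponent: [(79, 3)]
Therefore 43880471 cannot be expressed as a² + b².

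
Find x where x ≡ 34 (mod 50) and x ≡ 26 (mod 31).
584

Using Chinese Remainder Theorem:
M = 50 × 31 = 1550
M1 = 31, M2 = 50
y1 = 31^(-1) mod 50 = 21
y2 = 50^(-1) mod 31 = 18
x = (34×31×21 + 26×50×18) mod 1550 = 584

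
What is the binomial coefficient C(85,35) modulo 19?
0

Using Lucas' theorem:
Write n=85 and k=35 in base 19:
n in base 19: [4, 9]
k in base 19: [1, 16]
C(85,35) mod 19 = ∏ C(n_i, k_i) mod 19
Digit binomials (mod 19): C(4,1) = 4; C(9,16) = 0 (k_i > n_i)
Product: 4 × 0 = 0 ≡ 0 (mod 19)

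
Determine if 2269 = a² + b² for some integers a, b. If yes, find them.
30² + 37² (a=30, b=37)

Factorization: 2269 = 2269
By Fermat: n is sum of two squares iff every prime p ≡ 3 (mod 4) appears to even power.
All primes ≡ 3 (mod 4) appear to even power.
Search a = 0, 1, 2, … for 2269 - a² a perfect square: first hit at a = 30: 2269 - 900 = 1369 = 37².
2269 = 30² + 37² = 900 + 1369 ✓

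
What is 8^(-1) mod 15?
2

gcd(8, 15) = 1, so the inverse exists.
Extended Euclidean algorithm on (15, 8):
15 = 1 × 8 + 7  ⟹  7 = (1)·15 + (-1)·8
8 = 1 × 7 + 1  ⟹  1 = (-1)·15 + (2)·8
So (2)·8 ≡ 1 (mod 15), i.e. 8^(-1) ≡ 2 (mod 15).
Check: 8 × 2 = 16 ≡ 1 (mod 15)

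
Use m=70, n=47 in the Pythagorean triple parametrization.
(2691, 6580, 7109)

Euclid's formula: a = m² - n², b = 2mn, c = m² + n²
m = 70, n = 47
a = 70² - 47² = 4900 - 2209 = 2691
b = 2 × 70 × 47 = 6580
c = 70² + 47² = 4900 + 2209 = 7109
Verification: 2691² + 6580² = 7241481 + 43296400 = 50537881 = 7109² ✓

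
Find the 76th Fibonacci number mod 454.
33

Matrix identity: Q^n = [[F_(n+1), F_n], [F_n, F_(n-1)]] with Q = [[1,1],[1,0]].
n = 76 = 1001100₂. Square-and-multiply, entries mod 454:
Q^1 = [[1,1],[1,0]]
Q^2 = (Q^1)² = [[2,1],[1,1]]
Q^4 = (Q^2)² = [[5,3],[3,2]]
Q^9 = (Q^4)²·Q = [[55,34],[34,21]]
Q^19 = (Q^9)²·Q = [[409,95],[95,314]]
Q^38 = (Q^19)² = [[154,131],[131,23]]
Q^76 = (Q^38)² = [[17,33],[33,438]]
F_76 mod 454 = Q^76[0][1] = 33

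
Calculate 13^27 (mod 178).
65

Repeated squaring. Binary of 27 = 11011.
13^1 ≡ 13 (mod 178); 13^2 ≡ 169 (mod 178); 13^4 ≡ 81 (mod 178); 13^8 ≡ 153 (mod 178); 13^16 ≡ 91 (mod 178)
13^27 = 13^1 × 13^2 × 13^8 × 13^16 ≡ 65 (mod 178)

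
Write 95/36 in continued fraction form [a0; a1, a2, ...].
[2; 1, 1, 1, 3, 3]

Euclidean algorithm steps:
95 = 2 × 36 + 23
36 = 1 × 23 + 13
23 = 1 × 13 + 10
13 = 1 × 10 + 3
10 = 3 × 3 + 1
3 = 3 × 1 + 0
Continued fraction: [2; 1, 1, 1, 3, 3]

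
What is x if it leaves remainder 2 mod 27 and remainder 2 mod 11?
2

Using Chinese Remainder Theorem:
M = 27 × 11 = 297
M1 = 11, M2 = 27
y1 = 11^(-1) mod 27 = 5
y2 = 27^(-1) mod 11 = 9
x = (2×11×5 + 2×27×9) mod 297 = 2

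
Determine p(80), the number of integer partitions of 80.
15796476

p(n) counts ways to write n as a sum of positive integers (order ignored).
Euler's pentagonal recurrence: p(k) = p(k-1) + p(k-2) - p(k-5) - p(k-7) + p(k-12) + p(k-15) - ... (offsets j(3j∓1)/2, signs ++--, p(0)=1, p(<0)=0).
DP table for k = 0..79: p(0)=1, p(1)=1, p(2)=2, p(3)=3, p(4)=5, p(5)=7, p(6)=11, p(7)=15, p(8)=22, p(9)=30, p(10)=42, p(11)=56, p(12)=77, p(13)=101, p(14)=135, p(15)=176, p(16)=231, p(17)=297, p(18)=385, p(19)=490, p(20)=627, p(21)=792, p(22)=1002, p(23)=1255, p(24)=1575, p(25)=1958, p(26)=2436, p(27)=3010, p(28)=3718, p(29)=4565, p(30)=5604, p(31)=6842, p(32)=8349, p(33)=10143, p(34)=12310, p(35)=14883, p(36)=17977, p(37)=21637, p(38)=26015, p(39)=31185, p(40)=37338, p(41)=44583, p(42)=53174, p(43)=63261, p(44)=75175, p(45)=89134, p(46)=105558, p(47)=124754, p(48)=147273, p(49)=173525, p(50)=204226, p(51)=239943, p(52)=281589, p(53)=329931, p(54)=386155, p(55)=451276, p(56)=526823, p(57)=614154, p(58)=715220, p(59)=831820, p(60)=966467, p(61)=1121505, p(62)=1300156, p(63)=1505499, p(64)=1741630, p(65)=2012558, p(66)=2323520, p(67)=2679689, p(68)=3087735, p(69)=3554345, p(70)=4087968, p(71)=4697205, p(72)=5392783, p(73)=6185689, p(74)=7089500, p(75)=8118264, p(76)=9289091, p(77)=10619863, p(78)=12132164, p(79)=13848650.
Final step: p(80) = p(79) + p(78) - p(75) - p(73) + p(68) + p(65) - p(58) - p(54) + p(45) + p(40) - p(29) - p(23) + p(10) + p(3)
= 13848650 + 12132164 - 8118264 - 6185689 + 3087735 + 2012558 - 715220 - 386155 + 89134 + 37338 - 4565 - 1255 + 42 + 3
= 15796476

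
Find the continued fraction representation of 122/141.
[0; 1, 6, 2, 2, 1, 2]

Euclidean algorithm steps:
122 = 0 × 141 + 122
141 = 1 × 122 + 19
122 = 6 × 19 + 8
19 = 2 × 8 + 3
8 = 2 × 3 + 2
3 = 1 × 2 + 1
2 = 2 × 1 + 0
Continued fraction: [0; 1, 6, 2, 2, 1, 2]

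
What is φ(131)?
130

131 = 131
φ(n) = n × ∏(1 - 1/p) for each prime p dividing n
φ(131) = 131 × (1 - 1/131) = 130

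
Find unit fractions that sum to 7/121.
1/18 + 1/436 + 1/474804

Greedy algorithm:
7/121: ceiling(121/7) = 18, use 1/18
5/2178: ceiling(2178/5) = 436, use 1/436
1/474804: ceiling(474804/1) = 474804, use 1/474804
Result: 7/121 = 1/18 + 1/436 + 1/474804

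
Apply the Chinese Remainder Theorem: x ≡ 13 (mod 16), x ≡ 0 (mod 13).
13

Using Chinese Remainder Theorem:
M = 16 × 13 = 208
M1 = 13, M2 = 16
y1 = 13^(-1) mod 16 = 5
y2 = 16^(-1) mod 13 = 9
x = (13×13×5 + 0×16×9) mod 208 = 13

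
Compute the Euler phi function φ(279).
180

279 = 3^2 × 31
φ(n) = n × ∏(1 - 1/p) for each prime p dividing n
φ(279) = 279 × (1 - 1/3) × (1 - 1/31) = 180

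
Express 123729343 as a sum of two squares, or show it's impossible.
Not possible

Factorization: 123729343 = 101 × 107^3
By Fermat: n is sum of two squares iff every prime p ≡ 3 (mod 4) appears to even power.
Prime(s) ≡ 3 (mod 4) with odd exponent: [(107, 3)]
Therefore 123729343 cannot be expressed as a² + b².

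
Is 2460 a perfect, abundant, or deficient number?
abundant

Proper divisors of 2460: sum = 1 + 2 + 3 + 4 + 5 + 6 + 10 + 12 + ... + 492 + 615 + 820 + 1230 (23 divisors) = 4596
Since 4596 > 2460, 2460 is abundant.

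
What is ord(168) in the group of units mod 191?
190

191 is prime, so ord(168) divides φ(191) = 190.
Divisors of 190: 1, 2, 5, 10, 19, 38, 95, 190.
Repeated squaring: 168^1 ≡ 168, 168^2 ≡ 147, 168^4 ≡ 26, 168^8 ≡ 103, 168^16 ≡ 104, 168^32 ≡ 120, 168^64 ≡ 75, 168^128 ≡ 86 (mod 191).
Test 168^d mod 191 for each divisor d in increasing order:
168^1 ≡ 168
168^2 ≡ 147
168^5 = 168^4·168^1 ≡ 166
168^10 = 168^8·168^2 ≡ 52
168^19 = 168^16·168^2·168^1 ≡ 7
168^38 = 168^32·168^4·168^2 ≡ 49
168^95 = 168^64·168^16·168^8·168^4·168^2·168^1 ≡ 190
168^190 = 168^128·168^32·168^16·168^8·168^4·168^2 ≡ 1  ← first divisor giving 1
The order is 190.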